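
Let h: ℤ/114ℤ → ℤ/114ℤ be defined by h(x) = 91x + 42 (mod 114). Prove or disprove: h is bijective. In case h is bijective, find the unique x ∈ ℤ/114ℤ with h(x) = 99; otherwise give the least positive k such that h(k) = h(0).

By definition, h is injective when h(u) = h(v) forces u = v.
If h(u) = h(v), then 91u ≡ 91v (mod 114). Because gcd(91, 114) = 1, we may cancel 91 to get u ≡ v (mod 114).
We now compute 91⁻¹ mod 114 explicitly. Euclid's algorithm: 114 = 1·91 + 23, 91 = 3·23 + 22, 23 = 1·22 + 1; back-substituting gives 1 = 109·91 − 87·114, so 91⁻¹ ≡ 109 (mod 114).
Then y ↦ 109(y − 42) is a two-sided inverse to h, so every y ∈ ℤ/114ℤ has a preimage.
Thus h is bijective.
Since h is bijective, we find h⁻¹(99): we need 91x ≡ 99 − 42 ≡ 57 (mod 114). Using 91⁻¹ = 109: x ≡ 109·57 = 6213 = 54·114 + 57, so x = 57.
Check: h(57) = 91·57 + 42 = 5229 = 45·114 + 99 ≡ 99 (mod 114).

57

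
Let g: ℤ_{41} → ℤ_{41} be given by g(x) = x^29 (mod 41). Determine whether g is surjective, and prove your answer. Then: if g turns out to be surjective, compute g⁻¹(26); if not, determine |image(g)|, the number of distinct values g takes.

24

Since 41 is prime, the nonzero elements of ℤ_{41} form a cyclic group of order 40.
As gcd(29, 40) = 1, raising to the 29th power is a bijection on this group: if a^29 ≡ b^29 then (ab^{−1})^29 = 1, and the only element of order dividing gcd(29, 40) = 1 is 1, so a = b.
With g(0) = 0 this makes g injective on all of ℤ_{41}, hence bijective (finite equal-size domain and codomain). In particular g is surjective.
Since g is surjective, we find the preimage of 26. The inverse of x ↦ x^29 on (ℤ_{41})^× is x ↦ x^29, because 29·29 = 841 = 21·40 + 1 ≡ 1 (mod 40) and x^{40} = 1 for x ≠ 0 (Fermat). So g⁻¹(26) = 26^29 mod 41.
Repeated squaring mod 41: 26^1 ≡ 26, 26^2 ≡ 26² = 676 ≡ 20, 26^4 ≡ 20² = 400 ≡ 31, 26^8 ≡ 31² = 961 ≡ 18, 26^16 ≡ 18² = 324 ≡ 37. Since 29 = 16 + 8 + 4 + 1, 26^29 ≡ 37·18·31·26: 37·18 = 666 ≡ 10, then 10·31 = 310 ≡ 23, then 23·26 = 598 ≡ 24. So 26^29 ≡ 24 (mod 41).
Hence g⁻¹(26) = 24.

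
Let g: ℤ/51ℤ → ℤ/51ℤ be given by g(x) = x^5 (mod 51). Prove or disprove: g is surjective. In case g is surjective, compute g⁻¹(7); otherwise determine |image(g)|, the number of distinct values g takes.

40

Computing x^5 mod 51 for each x (by repeated squaring, reducing mod 51 at every step), the values g(0), g(1), …, g(50) are: 0, 1, 32, 39, 4, 14, 24, 28, 26, 42, 40, 44, 3, 13, 29, 36, 16, 17, 18, 49, 5, 21, 31, 41, 45, 43, 8, 6, 10, 20, 30, 46, 2, 33, 34, 35, 15, 22, 38, 48, 7, 11, 9, 25, 23, 27, 37, 47, 12, 19, 50.
Every element of ℤ/51ℤ appears exactly once in this list, so g is a bijection, and in particular surjective.
Since g is surjective, we read off the preimage of 7 from the same table: g(40) = 7, so g⁻¹(7) = 40.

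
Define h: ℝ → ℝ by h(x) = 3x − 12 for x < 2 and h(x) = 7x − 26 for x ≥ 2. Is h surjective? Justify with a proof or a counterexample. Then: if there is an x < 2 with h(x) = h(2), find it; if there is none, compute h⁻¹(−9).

0

Both pieces are strictly increasing (slopes 3 and 7), so each is injective on its own interval.
The left piece maps (−∞, 2) onto (−∞, −6); the right piece maps [2, ∞) onto [−12, ∞).
The union (−∞, −6) ∪ [−12, ∞) covers ℝ, so h is surjective.
For the follow-up: the images overlap, so an x < 2 with h(x) = h(2) exists. h(2) = −12; solving 3x − 12 = −12 for x < 2 gives x = (−12 + 12)/3 = 0.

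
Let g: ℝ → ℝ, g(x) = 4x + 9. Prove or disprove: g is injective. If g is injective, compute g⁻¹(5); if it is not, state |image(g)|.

-1

Suppose g(a) = g(b). Then 4a + 9 = 4b + 9, so 4a = 4b, hence a = b.
Thus g is injective.
Since g is injective, we compute g⁻¹(5) = (5 − 9)/4 = −1.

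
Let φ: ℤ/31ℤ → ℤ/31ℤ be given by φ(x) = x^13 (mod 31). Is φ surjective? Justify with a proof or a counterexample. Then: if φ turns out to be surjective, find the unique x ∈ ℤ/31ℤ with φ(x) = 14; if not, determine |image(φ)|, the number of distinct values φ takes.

19

Since 31 is prime, the nonzero elements of ℤ/31ℤ form a cyclic group of order 30.
As gcd(13, 30) = 1, raising to the 13th power is a bijection on this group: if x_1^13 ≡ x_2^13 then (x_1x_2^{−1})^13 = 1, and the only element of order dividing gcd(13, 30) = 1 is 1, so x_1 = x_2.
With φ(0) = 0 this makes φ injective on all of ℤ/31ℤ, hence bijective (finite equal-size domain and codomain). In particular φ is surjective.
Since φ is surjective, we find the preimage of 14. The inverse of x ↦ x^13 on (ℤ/31ℤ)^× is x ↦ x^7, because 13·7 = 91 = 3·30 + 1 ≡ 1 (mod 30) and x^{30} = 1 for x ≠ 0 (Fermat). So φ⁻¹(14) = 14^7 mod 31.
Repeated squaring mod 31: 14^1 ≡ 14, 14^2 ≡ 14² = 196 ≡ 10, 14^4 ≡ 10² = 100 ≡ 7. Since 7 = 4 + 2 + 1, 14^7 ≡ 7·10·14: 7·10 = 70 ≡ 8, then 8·14 = 112 ≡ 19. So 14^7 ≡ 19 (mod 31).
Hence φ⁻¹(14) = 19.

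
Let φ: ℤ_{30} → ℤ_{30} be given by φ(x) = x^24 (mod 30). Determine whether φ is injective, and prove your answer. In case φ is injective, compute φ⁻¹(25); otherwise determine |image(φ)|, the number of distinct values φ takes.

8

φ(2): Repeated squaring mod 30: 2^1 ≡ 2, 2^2 ≡ 2² = 4, 2^4 ≡ 4² = 16, 2^8 ≡ 16² = 256 ≡ 16, 2^16 ≡ 16² = 256 ≡ 16. Since 24 = 16 + 8, 2^24 ≡ 16·16: 16·16 = 256 ≡ 16. So 2^24 ≡ 16 (mod 30).
φ(4): Repeated squaring mod 30: 4^1 ≡ 4, 4^2 ≡ 4² = 16, 4^4 ≡ 16² = 256 ≡ 16, 4^8 ≡ 16² = 256 ≡ 16, 4^16 ≡ 16² = 256 ≡ 16. Since 24 = 16 + 8, 4^24 ≡ 16·16: 16·16 = 256 ≡ 16. So 4^24 ≡ 16 (mod 30).
So φ(2) = φ(4) = 16 while 2 ≠ 4, therefore φ is not injective.
Since φ is not injective, we determine |image(φ)|. Computing x^24 mod 30 for each x (by repeated squaring, reducing mod 30 at every step), the values φ(0), φ(1), …, φ(29) are: 0, 1, 16, 21, 16, 25, 6, 1, 16, 21, 10, 1, 6, 1, 16, 15, 16, 1, 6, 1, 10, 21, 16, 1, 6, 25, 16, 21, 16, 1.
The distinct values are {0, 1, 6, 10, 15, 16, 21, 25}; there are 8 of them.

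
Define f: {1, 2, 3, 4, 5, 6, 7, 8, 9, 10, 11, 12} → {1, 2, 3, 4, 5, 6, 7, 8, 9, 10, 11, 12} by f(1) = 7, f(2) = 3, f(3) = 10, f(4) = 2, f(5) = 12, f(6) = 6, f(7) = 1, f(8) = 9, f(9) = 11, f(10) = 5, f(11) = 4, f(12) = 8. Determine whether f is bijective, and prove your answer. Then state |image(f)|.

The values 7, 3, 10, 2, 12, 6, 1, 9, 11, 5, 4, 8 are a permutation of {1, 2, 3, 4, 5, 6, 7, 8, 9, 10, 11, 12}: each element appears exactly once.
So f is injective and surjective, hence bijective.
The image of f is {1, 2, 3, 4, 5, 6, 7, 8, 9, 10, 11, 12}, which has 12 elements.

12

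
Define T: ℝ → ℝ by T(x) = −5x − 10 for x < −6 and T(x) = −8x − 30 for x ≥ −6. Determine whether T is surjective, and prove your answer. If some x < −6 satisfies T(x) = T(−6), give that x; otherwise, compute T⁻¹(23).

Both pieces are strictly decreasing (slopes −5 and −8), so each is injective on its own interval.
The left piece maps (−∞, −6) onto (20, ∞); the right piece maps [−6, ∞) onto (−∞, 18].
The union (20, ∞) ∪ (−∞, 18] omits the interval between 20 and 18; in particular 20 has no preimage. So T is not surjective.
Because the two images are disjoint, no x < −6 has T(x) = T(−6), so we compute T⁻¹(23): 23 lies in (20, ∞), so solve −5x − 10 = 23: x = (23 + 10)/(−5) = −33/5.

-33/5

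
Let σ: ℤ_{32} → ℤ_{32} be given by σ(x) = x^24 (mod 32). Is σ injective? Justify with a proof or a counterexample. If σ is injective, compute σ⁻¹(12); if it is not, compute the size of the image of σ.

2

σ(0) = 0^24 = 0.
σ(2): Repeated squaring mod 32: 2^1 ≡ 2, 2^2 ≡ 2² = 4, 2^4 ≡ 4² = 16, 2^8 ≡ 16² = 256 ≡ 0, 2^16 ≡ 0² = 0. Since 24 = 16 + 8, 2^24 ≡ 0·0: 0·0 = 0. So 2^24 ≡ 0 (mod 32).
So σ(0) = σ(2) = 0 while 0 ≠ 2, thus σ is not injective.
Since σ is not injective, we determine |image(σ)|. Computing x^24 mod 32 for each x (by repeated squaring, reducing mod 32 at every step), the values σ(0), σ(1), …, σ(31) are: 0, 1, 0, 1, 0, 1, 0, 1, 0, 1, 0, 1, 0, 1, 0, 1, 0, 1, 0, 1, 0, 1, 0, 1, 0, 1, 0, 1, 0, 1, 0, 1.
The distinct values are {0, 1}; there are 2 of them.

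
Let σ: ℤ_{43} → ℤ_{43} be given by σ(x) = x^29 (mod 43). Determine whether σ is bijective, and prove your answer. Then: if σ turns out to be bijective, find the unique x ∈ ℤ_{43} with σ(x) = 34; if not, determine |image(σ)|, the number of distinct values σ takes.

Since 43 is prime, the nonzero elements of ℤ_{43} form a cyclic group of order 42.
As gcd(29, 42) = 1, raising to the 29th power is a bijection on this group: if u^29 ≡ v^29 then (uv^{−1})^29 = 1, and the only element of order dividing gcd(29, 42) = 1 is 1, so u = v.
With σ(0) = 0 this makes σ injective on all of ℤ_{43}, hence bijective (finite equal-size domain and codomain). In particular σ is bijective.
Since σ is bijective, we find the preimage of 34. The inverse of x ↦ x^29 on (ℤ_{43})^× is x ↦ x^29, because 29·29 = 841 = 20·42 + 1 ≡ 1 (mod 42) and x^{42} = 1 for x ≠ 0 (Fermat). So σ⁻¹(34) = 34^29 mod 43.
Repeated squaring mod 43: 34^1 ≡ 34, 34^2 ≡ 34² = 1156 ≡ 38, 34^4 ≡ 38² = 1444 ≡ 25, 34^8 ≡ 25² = 625 ≡ 23, 34^16 ≡ 23² = 529 ≡ 13. Since 29 = 16 + 8 + 4 + 1, 34^29 ≡ 13·23·25·34: 13·23 = 299 ≡ 41, then 41·25 = 1025 ≡ 36, then 36·34 = 1224 ≡ 20. So 34^29 ≡ 20 (mod 43).
Hence σ⁻¹(34) = 20.

20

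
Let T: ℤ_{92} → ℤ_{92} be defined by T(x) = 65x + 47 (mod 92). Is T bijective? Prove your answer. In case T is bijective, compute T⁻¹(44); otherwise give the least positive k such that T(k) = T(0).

If T(s) = T(t), then 65s ≡ 65t (mod 92). Because gcd(65, 92) = 1, we may cancel 65 to get s ≡ t (mod 92).
We now compute 65⁻¹ mod 92 explicitly. Euclid's algorithm: 92 = 1·65 + 27, 65 = 2·27 + 11, 27 = 2·11 + 5, 11 = 2·5 + 1; back-substituting gives 1 = 17·65 − 12·92, so 65⁻¹ ≡ 17 (mod 92).
For any y ∈ ℤ_{92}, x = 17(y − 47) mod 92 satisfies T(x) = 65·17(y − 47) + 47 ≡ y (since 65·17 ≡ 1 mod 92). So every y has a preimage.
Hence T is bijective.
Since T is bijective, we find T⁻¹(44): we need 65x ≡ 44 − 47 ≡ 89 (mod 92). Using 65⁻¹ = 17: x ≡ 17·89 = 1513 = 16·92 + 41, so x = 41.
Check: T(41) = 65·41 + 47 = 2712 = 29·92 + 44 ≡ 44 (mod 92).

41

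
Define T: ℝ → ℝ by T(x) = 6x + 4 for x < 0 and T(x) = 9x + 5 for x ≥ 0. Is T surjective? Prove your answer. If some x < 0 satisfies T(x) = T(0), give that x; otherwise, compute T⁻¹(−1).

-5/6

Both pieces are strictly increasing (slopes 6 and 9), so each is injective on its own interval.
The left piece maps (−∞, 0) onto (−∞, 4); the right piece maps [0, ∞) onto [5, ∞).
The union (−∞, 4) ∪ [5, ∞) omits the interval between 4 and 5; in particular 4 has no preimage. So T is not surjective.
Because the two images are disjoint, no x < 0 has T(x) = T(0), so we compute T⁻¹(−1): −1 lies in (−∞, 4), so solve 6x + 4 = −1: x = (−1 − 4)/6 = −5/6.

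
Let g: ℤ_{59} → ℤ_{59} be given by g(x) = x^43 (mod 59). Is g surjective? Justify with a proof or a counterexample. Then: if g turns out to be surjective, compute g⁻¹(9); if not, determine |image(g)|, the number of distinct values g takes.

Since 59 is prime, the nonzero elements of ℤ_{59} form a cyclic group of order 58.
As gcd(43, 58) = 1, raising to the 43rd power is a bijection on this group: if u^43 ≡ v^43 then (uv^{−1})^43 = 1, and the only element of order dividing gcd(43, 58) = 1 is 1, so u = v.
With g(0) = 0 this makes g injective on all of ℤ_{59}, hence bijective (finite equal-size domain and codomain). In particular g is surjective.
Since g is surjective, we find the preimage of 9. The inverse of x ↦ x^43 on (ℤ_{59})^× is x ↦ x^27, because 43·27 = 1161 = 20·58 + 1 ≡ 1 (mod 58) and x^{58} = 1 for x ≠ 0 (Fermat). So g⁻¹(9) = 9^27 mod 59.
Repeated squaring mod 59: 9^1 ≡ 9, 9^2 ≡ 9² = 81 ≡ 22, 9^4 ≡ 22² = 484 ≡ 12, 9^8 ≡ 12² = 144 ≡ 26, 9^16 ≡ 26² = 676 ≡ 27. Since 27 = 16 + 8 + 2 + 1, 9^27 ≡ 27·26·22·9: 27·26 = 702 ≡ 53, then 53·22 = 1166 ≡ 45, then 45·9 = 405 ≡ 51. So 9^27 ≡ 51 (mod 59).
Hence g⁻¹(9) = 51.

51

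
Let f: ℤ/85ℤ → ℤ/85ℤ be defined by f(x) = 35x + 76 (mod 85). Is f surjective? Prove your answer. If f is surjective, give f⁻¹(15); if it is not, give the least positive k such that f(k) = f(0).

Since gcd(35, 85) = 5, we have 35x ≡ 0 (mod 5) for all x, so f(x) ≡ 1 (mod 5).
But 0 ≢ 1 (mod 5), so 0 ∈ ℤ/85ℤ has no preimage. Thus f is not surjective.
Since f is not surjective, we find the least positive k with f(k) = f(0): this means 35k ≡ 0 (mod 85), i.e. 85 ∣ 35k. Since gcd(35, 85) = 5, dividing through by 5 this holds exactly when 17 ∣ 7k, and as gcd(7, 17) = 1, exactly when 17 ∣ k.
The smallest positive such k is 17.

17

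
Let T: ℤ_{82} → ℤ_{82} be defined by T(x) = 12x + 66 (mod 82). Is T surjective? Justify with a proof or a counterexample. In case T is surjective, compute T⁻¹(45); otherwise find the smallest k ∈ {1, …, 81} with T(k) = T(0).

41

Since gcd(12, 82) = 2, we have 12x ≡ 0 (mod 2) for all x, so T(x) ≡ 0 (mod 2).
But 1 ≢ 0 (mod 2), so 1 ∈ ℤ_{82} has no preimage. Thus T is not surjective.
Since T is not surjective, we find the least positive k with T(k) = T(0): this means 12k ≡ 0 (mod 82), i.e. 82 ∣ 12k. Since gcd(12, 82) = 2, dividing through by 2 this holds exactly when 41 ∣ 6k, and as gcd(6, 41) = 1, exactly when 41 ∣ k.
The smallest positive such k is 41.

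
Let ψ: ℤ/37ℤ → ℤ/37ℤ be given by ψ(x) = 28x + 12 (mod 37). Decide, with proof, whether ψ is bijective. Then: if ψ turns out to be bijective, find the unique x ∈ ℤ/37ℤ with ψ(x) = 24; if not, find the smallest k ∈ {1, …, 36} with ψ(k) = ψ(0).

11

If ψ(u) = ψ(v), then 28u ≡ 28v (mod 37). Because gcd(28, 37) = 1, we may cancel 28 to get u ≡ v (mod 37).
We now compute 28⁻¹ mod 37 explicitly. Euclid's algorithm: 37 = 1·28 + 9, 28 = 3·9 + 1; back-substituting gives 1 = 4·28 − 3·37, so 28⁻¹ ≡ 4 (mod 37).
Then y ↦ 4(y − 12) is a two-sided inverse to ψ, so every y ∈ ℤ/37ℤ has a preimage.
Thus ψ is bijective.
Since ψ is bijective, we compute ψ⁻¹(24): solve 28x + 12 ≡ 24 (mod 37), i.e. 28x ≡ 12 (mod 37).
Multiplying by 28⁻¹ = 4 gives x ≡ 4·12 = 48 = 1·37 + 11 ≡ 11 (mod 37).
Check: ψ(11) = 28·11 + 12 = 320 = 8·37 + 24 ≡ 24 (mod 37).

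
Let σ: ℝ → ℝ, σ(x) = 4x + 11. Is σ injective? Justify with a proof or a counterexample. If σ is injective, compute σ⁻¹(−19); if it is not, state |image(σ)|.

Suppose σ(u) = σ(v). Then 4u + 11 = 4v + 11, hence 4u = 4v, therefore u = v.
So σ is injective.
Since σ is injective, we compute σ⁻¹(−19) = (−19 − 11)/4 = −15/2.

-15/2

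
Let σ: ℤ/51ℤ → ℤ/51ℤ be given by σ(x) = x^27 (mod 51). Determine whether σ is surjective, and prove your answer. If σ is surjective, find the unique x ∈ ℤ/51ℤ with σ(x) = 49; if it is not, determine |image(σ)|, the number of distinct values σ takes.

43

Computing x^27 mod 51 for each x (by repeated squaring, reducing mod 51 at every step), the values σ(0), σ(1), …, σ(50) are: 0, 1, 8, 24, 13, 11, 39, 31, 2, 15, 37, 29, 6, 4, 44, 9, 16, 17, 18, 25, 41, 30, 28, 5, 48, 19, 32, 3, 46, 23, 21, 10, 26, 33, 34, 35, 42, 7, 47, 45, 22, 14, 36, 49, 20, 12, 40, 38, 27, 43, 50.
Every element of ℤ/51ℤ appears exactly once in this list, so σ is a bijection, and in particular surjective.
Since σ is surjective, we read off the preimage of 49 from the same table: σ(43) = 49, so σ⁻¹(49) = 43.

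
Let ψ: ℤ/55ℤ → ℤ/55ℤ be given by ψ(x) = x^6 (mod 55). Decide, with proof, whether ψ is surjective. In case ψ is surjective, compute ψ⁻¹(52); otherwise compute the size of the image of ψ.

ψ(3): Repeated squaring mod 55: 3^1 ≡ 3, 3^2 ≡ 3² = 9, 3^4 ≡ 9² = 81 ≡ 26. Since 6 = 4 + 2, 3^6 ≡ 26·9: 26·9 = 234 ≡ 14. So 3^6 ≡ 14 (mod 55).
ψ(8): Repeated squaring mod 55: 8^1 ≡ 8, 8^2 ≡ 8² = 64 ≡ 9, 8^4 ≡ 9² = 81 ≡ 26. Since 6 = 4 + 2, 8^6 ≡ 26·9: 26·9 = 234 ≡ 14. So 8^6 ≡ 14 (mod 55).
So ψ(3) = ψ(8) = 14 while 3 ≠ 8, therefore ψ is not injective.
A non-injective map from the 55-element set ℤ/55ℤ to itself takes at most 54 distinct values, so it cannot be surjective. Therefore ψ is not surjective.
Since ψ is not surjective, we determine |image(ψ)|. Computing x^6 mod 55 for each x (by repeated squaring, reducing mod 55 at every step), the values ψ(0), ψ(1), …, ψ(54) are: 0, 1, 9, 14, 26, 5, 16, 4, 14, 31, 45, 11, 34, 9, 36, 15, 16, 49, 4, 36, 20, 1, 44, 34, 31, 25, 26, 49, 49, 26, 25, 31, 34, 44, 1, 20, 36, 4, 49, 16, 15, 36, 9, 34, 11, 45, 31, 14, 4, 16, 5, 26, 14, 9, 1.
The distinct values are {0, 1, 4, 5, 9, 11, 14, 15, 16, 20, 25, 26, 31, 34, 36, 44, 45, 49}; there are 18 of them.

18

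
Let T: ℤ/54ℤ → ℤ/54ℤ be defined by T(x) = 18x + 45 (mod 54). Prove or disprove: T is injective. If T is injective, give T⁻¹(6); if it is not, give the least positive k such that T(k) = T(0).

We have gcd(18, 54) = 18 > 1. Taking u = 0 and v = 3: T(0) = 45 and T(3) = 18·3 + 45 = 99 ≡ 45 (mod 54).
So T(0) = T(3) while 0 ≠ 3, so T is not injective.
Since T is not injective, we find the least positive k with T(k) = T(0): this means 18k ≡ 0 (mod 54), i.e. 54 ∣ 18k. Since gcd(18, 54) = 18, dividing through by 18 this holds exactly when 3 ∣ k.
The smallest positive such k is 3.

3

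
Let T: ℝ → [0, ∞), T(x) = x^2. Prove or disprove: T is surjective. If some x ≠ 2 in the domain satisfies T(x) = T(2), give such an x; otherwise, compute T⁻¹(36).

-2

For any y ∈ [0, ∞), x = y^{1/2} ∈ ℝ satisfies x^2 = y, so T is surjective.
For the follow-up, such an x exists: taking x = −2 ∈ ℝ gives T(−2) = 4 = T(2) with −2 ≠ 2.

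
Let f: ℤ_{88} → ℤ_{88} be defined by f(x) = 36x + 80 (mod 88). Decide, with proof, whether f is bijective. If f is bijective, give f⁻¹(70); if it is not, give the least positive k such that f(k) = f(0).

We have gcd(36, 88) = 4 > 1. Taking s = 0 and t = 22: f(0) = 80 and f(22) = 36·22 + 80 = 872 ≡ 80 (mod 88).
So f(0) = f(22) while 0 ≠ 22, therefore f is not injective, hence not bijective.
Since f is not bijective, we find the least positive k with f(k) = f(0): this means 36k ≡ 0 (mod 88), i.e. 88 ∣ 36k. Since gcd(36, 88) = 4, dividing through by 4 this holds exactly when 22 ∣ 9k, and as gcd(9, 22) = 1, exactly when 22 ∣ k.
The smallest positive such k is 22.

22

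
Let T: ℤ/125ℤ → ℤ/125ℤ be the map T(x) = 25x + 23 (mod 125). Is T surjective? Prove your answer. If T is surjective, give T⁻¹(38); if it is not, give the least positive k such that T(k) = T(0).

Recall: T is surjective if every y in the codomain equals T(x) for some x in the domain.
Since gcd(25, 125) = 25, we have 25x ≡ 0 (mod 25) for all x, so T(x) ≡ 23 (mod 25).
But 0 ≢ 23 (mod 25), so 0 ∈ ℤ/125ℤ has no preimage. Therefore T is not surjective.
Since T is not surjective, we find the least positive k with T(k) = T(0): this means 25k ≡ 0 (mod 125), i.e. 125 ∣ 25k. Since gcd(25, 125) = 25, dividing through by 25 this holds exactly when 5 ∣ k.
The smallest positive such k is 5.

5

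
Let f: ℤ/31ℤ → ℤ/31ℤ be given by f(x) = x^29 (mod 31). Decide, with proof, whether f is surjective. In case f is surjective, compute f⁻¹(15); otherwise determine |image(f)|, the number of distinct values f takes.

Since 31 is prime, the nonzero elements of ℤ/31ℤ form a cyclic group of order 30.
As gcd(29, 30) = 1, raising to the 29th power is a bijection on this group: if u^29 ≡ v^29 then (uv^{−1})^29 = 1, and the only element of order dividing gcd(29, 30) = 1 is 1, so u = v.
With f(0) = 0 this makes f injective on all of ℤ/31ℤ, hence bijective (finite equal-size domain and codomain). In particular f is surjective.
Since f is surjective, we find the preimage of 15. The inverse of x ↦ x^29 on (ℤ/31ℤ)^× is x ↦ x^29, because 29·29 = 841 = 28·30 + 1 ≡ 1 (mod 30) and x^{30} = 1 for x ≠ 0 (Fermat). So f⁻¹(15) = 15^29 mod 31.
Repeated squaring mod 31: 15^1 ≡ 15, 15^2 ≡ 15² = 225 ≡ 8, 15^4 ≡ 8² = 64 ≡ 2, 15^8 ≡ 2² = 4, 15^16 ≡ 4² = 16. Since 29 = 16 + 8 + 4 + 1, 15^29 ≡ 16·4·2·15: 16·4 = 64 ≡ 2, then 2·2 = 4, then 4·15 = 60 ≡ 29. So 15^29 ≡ 29 (mod 31).
Hence f⁻¹(15) = 29.

29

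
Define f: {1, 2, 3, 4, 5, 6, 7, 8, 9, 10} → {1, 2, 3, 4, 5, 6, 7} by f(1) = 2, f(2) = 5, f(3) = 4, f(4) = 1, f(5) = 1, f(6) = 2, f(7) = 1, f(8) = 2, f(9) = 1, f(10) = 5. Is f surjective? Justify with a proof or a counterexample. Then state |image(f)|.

4

No element maps to 3, so f is not surjective.
The image of f is {1, 2, 4, 5}, which has 4 elements.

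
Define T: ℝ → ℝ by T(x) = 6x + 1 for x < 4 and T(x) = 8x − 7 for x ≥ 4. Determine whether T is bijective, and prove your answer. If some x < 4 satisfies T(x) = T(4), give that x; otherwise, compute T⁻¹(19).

3

Both pieces are strictly increasing (slopes 6 and 8), so each is injective on its own interval.
The left piece maps (−∞, 4) onto (−∞, 25); the right piece maps [4, ∞) onto [25, ∞).
Since 25 = 25, the images partition ℝ: T is injective and surjective, hence bijective.
Because the two images are disjoint, no x < 4 has T(x) = T(4), so we compute T⁻¹(19): 19 lies in (−∞, 25), so solve 6x + 1 = 19: x = (19 − 1)/6 = 3.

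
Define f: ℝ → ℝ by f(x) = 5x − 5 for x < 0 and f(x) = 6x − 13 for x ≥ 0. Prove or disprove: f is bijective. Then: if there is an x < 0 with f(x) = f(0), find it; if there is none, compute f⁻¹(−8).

Both pieces are strictly increasing (slopes 5 and 6), so each is injective on its own interval.
The left piece maps (−∞, 0) onto (−∞, −5); the right piece maps [0, ∞) onto [−13, ∞).
These images overlap. In particular f(0) = −13 (right piece), and solving 5x − 5 = −13 on the left piece gives x = −8/5 < 0.
So f(−8/5) = f(0) with −8/5 ≠ 0, and f is not injective, hence not bijective. This x = −8/5 is the requested value below 0.

-8/5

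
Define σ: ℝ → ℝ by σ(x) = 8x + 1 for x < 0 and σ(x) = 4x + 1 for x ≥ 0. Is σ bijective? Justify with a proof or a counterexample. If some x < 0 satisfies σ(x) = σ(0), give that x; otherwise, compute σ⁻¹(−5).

Both pieces are strictly increasing (slopes 8 and 4), so each is injective on its own interval.
The left piece maps (−∞, 0) onto (−∞, 1); the right piece maps [0, ∞) onto [1, ∞).
Since 1 = 1, the images partition ℝ: σ is injective and surjective, hence bijective.
Because the two images are disjoint, no x < 0 has σ(x) = σ(0), so we compute σ⁻¹(−5): −5 lies in (−∞, 1), so solve 8x + 1 = −5: x = (−5 − 1)/8 = −3/4.

-3/4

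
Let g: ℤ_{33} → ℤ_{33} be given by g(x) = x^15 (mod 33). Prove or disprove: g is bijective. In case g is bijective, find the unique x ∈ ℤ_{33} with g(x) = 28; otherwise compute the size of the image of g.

g(1) = 1^15 = 1.
g(4): Repeated squaring mod 33: 4^1 ≡ 4, 4^2 ≡ 4² = 16, 4^4 ≡ 16² = 256 ≡ 25, 4^8 ≡ 25² = 625 ≡ 31. Since 15 = 8 + 4 + 2 + 1, 4^15 ≡ 31·25·16·4: 31·25 = 775 ≡ 16, then 16·16 = 256 ≡ 25, then 25·4 = 100 ≡ 1. So 4^15 ≡ 1 (mod 33).
So g(1) = g(4) = 1 while 1 ≠ 4, so g is not injective, hence not bijective.
Since g is not bijective, we determine |image(g)|. Computing x^15 mod 33 for each x (by repeated squaring, reducing mod 33 at every step), the values g(0), g(1), …, g(32) are: 0, 1, 32, 12, 1, 23, 21, 10, 32, 12, 10, 11, 12, 10, 23, 12, 1, 32, 21, 10, 23, 21, 22, 23, 21, 1, 23, 12, 10, 32, 21, 1, 32.
The distinct values are {0, 1, 10, 11, 12, 21, 22, 23, 32}; there are 9 of them.

9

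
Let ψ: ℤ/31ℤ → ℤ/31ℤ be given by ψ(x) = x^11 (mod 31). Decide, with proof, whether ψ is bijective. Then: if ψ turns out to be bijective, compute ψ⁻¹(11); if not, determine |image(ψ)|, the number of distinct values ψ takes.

Since 31 is prime, the nonzero elements of ℤ/31ℤ form a cyclic group of order 30.
As gcd(11, 30) = 1, raising to the 11th power is a bijection on this group: if u^11 ≡ v^11 then (uv^{−1})^11 = 1, and the only element of order dividing gcd(11, 30) = 1 is 1, so u = v.
With ψ(0) = 0 this makes ψ injective on all of ℤ/31ℤ, hence bijective (finite equal-size domain and codomain). In particular ψ is bijective.
Since ψ is bijective, we find the preimage of 11. The inverse of x ↦ x^11 on (ℤ/31ℤ)^× is x ↦ x^11, because 11·11 = 121 = 4·30 + 1 ≡ 1 (mod 30) and x^{30} = 1 for x ≠ 0 (Fermat). So ψ⁻¹(11) = 11^11 mod 31.
Repeated squaring mod 31: 11^1 ≡ 11, 11^2 ≡ 11² = 121 ≡ 28, 11^4 ≡ 28² = 784 ≡ 9, 11^8 ≡ 9² = 81 ≡ 19. Since 11 = 8 + 2 + 1, 11^11 ≡ 19·28·11: 19·28 = 532 ≡ 5, then 5·11 = 55 ≡ 24. So 11^11 ≡ 24 (mod 31).
Hence ψ⁻¹(11) = 24.

24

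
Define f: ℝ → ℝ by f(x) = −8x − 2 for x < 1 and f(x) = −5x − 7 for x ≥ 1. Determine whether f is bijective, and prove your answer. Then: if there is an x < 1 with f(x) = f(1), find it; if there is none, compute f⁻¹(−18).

Both pieces are strictly decreasing (slopes −8 and −5), so each is injective on its own interval.
The left piece maps (−∞, 1) onto (−10, ∞); the right piece maps [1, ∞) onto (−∞, −12].
The images leave a gap (−10 has no preimage), so f is not surjective, hence not bijective.
Because the two images are disjoint, no x < 1 has f(x) = f(1), so we compute f⁻¹(−18): −18 lies in (−∞, −12], so solve −5x − 7 = −18: x = (−18 + 7)/(−5) = 11/5.

11/5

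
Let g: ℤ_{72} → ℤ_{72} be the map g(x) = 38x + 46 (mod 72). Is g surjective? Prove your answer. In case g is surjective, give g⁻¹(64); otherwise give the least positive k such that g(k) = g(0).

36

By definition, surjectivity means every element of the codomain has a preimage under g.
Since gcd(38, 72) = 2, we have 38x ≡ 0 (mod 2) for all x, so g(x) ≡ 0 (mod 2).
But 1 ≢ 0 (mod 2), so 1 ∈ ℤ_{72} has no preimage. Therefore g is not surjective.
Since g is not surjective, we find the least positive k with g(k) = g(0): this means 38k ≡ 0 (mod 72), i.e. 72 ∣ 38k. Since gcd(38, 72) = 2, dividing through by 2 this holds exactly when 36 ∣ 19k, and as gcd(19, 36) = 1, exactly when 36 ∣ k.
The smallest positive such k is 36.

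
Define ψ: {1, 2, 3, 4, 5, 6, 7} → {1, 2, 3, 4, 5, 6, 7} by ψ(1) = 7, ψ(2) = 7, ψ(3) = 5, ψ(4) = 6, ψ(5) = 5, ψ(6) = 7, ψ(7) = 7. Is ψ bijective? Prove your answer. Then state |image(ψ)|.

ψ(1) = 7 = ψ(2) with 1 ≠ 2, so ψ is not injective, hence not bijective.
The image of ψ is {5, 6, 7}, which has 3 elements.

3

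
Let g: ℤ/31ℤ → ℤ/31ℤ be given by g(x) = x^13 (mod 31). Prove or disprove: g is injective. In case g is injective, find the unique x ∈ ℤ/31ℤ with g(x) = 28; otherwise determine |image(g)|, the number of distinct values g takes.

Since 31 is prime, the nonzero elements of ℤ/31ℤ form a cyclic group of order 30.
As gcd(13, 30) = 1, raising to the 13th power is a bijection on this group: if s^13 ≡ t^13 then (st^{−1})^13 = 1, and the only element of order dividing gcd(13, 30) = 1 is 1, so s = t.
With g(0) = 0 this makes g injective on all of ℤ/31ℤ, hence bijective (finite equal-size domain and codomain). In particular g is injective.
Since g is injective, we find the preimage of 28. The inverse of x ↦ x^13 on (ℤ/31ℤ)^× is x ↦ x^7, because 13·7 = 91 = 3·30 + 1 ≡ 1 (mod 30) and x^{30} = 1 for x ≠ 0 (Fermat). So g⁻¹(28) = 28^7 mod 31.
Repeated squaring mod 31: 28^1 ≡ 28, 28^2 ≡ 28² = 784 ≡ 9, 28^4 ≡ 9² = 81 ≡ 19. Since 7 = 4 + 2 + 1, 28^7 ≡ 19·9·28: 19·9 = 171 ≡ 16, then 16·28 = 448 ≡ 14. So 28^7 ≡ 14 (mod 31).
Hence g⁻¹(28) = 14.

14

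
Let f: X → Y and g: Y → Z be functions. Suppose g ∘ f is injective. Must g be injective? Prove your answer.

No. Take X = {1}, Y = {1, 2, 3}, Z = {1, 2, 3}, f(a) = a for each a ∈ X, and g(b) = 2 if b ∈ {2, 3} else g(b) = b.
Then g ∘ f = f is injective (X ⊂ Y and f is the inclusion), but g(2) = g(3) = 2 with 2 ≠ 3, so g is not injective.

not injective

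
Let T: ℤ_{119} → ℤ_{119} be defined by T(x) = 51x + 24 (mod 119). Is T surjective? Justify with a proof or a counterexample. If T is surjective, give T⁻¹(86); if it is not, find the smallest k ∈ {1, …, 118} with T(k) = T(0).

Since gcd(51, 119) = 17, we have 51x ≡ 0 (mod 17) for all x, so T(x) ≡ 7 (mod 17).
But 0 ≢ 7 (mod 17), so 0 ∈ ℤ_{119} has no preimage. Hence T is not surjective.
Since T is not surjective, we find the least positive k with T(k) = T(0): this means 51k ≡ 0 (mod 119), i.e. 119 ∣ 51k. Since gcd(51, 119) = 17, dividing through by 17 this holds exactly when 7 ∣ 3k, and as gcd(3, 7) = 1, exactly when 7 ∣ k.
The smallest positive such k is 7.

7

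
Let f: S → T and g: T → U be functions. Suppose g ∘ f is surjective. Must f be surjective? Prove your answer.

not surjective

No. Take S = {1, 2}, T = {1, 2, 3, 4, 5}, U = {1}, f(a) = 1 for every a ∈ S, and g(b) = 1 for every b ∈ T.
Then g ∘ f is surjective onto {1}, but 5 ∈ T has no preimage under f, so f is not surjective.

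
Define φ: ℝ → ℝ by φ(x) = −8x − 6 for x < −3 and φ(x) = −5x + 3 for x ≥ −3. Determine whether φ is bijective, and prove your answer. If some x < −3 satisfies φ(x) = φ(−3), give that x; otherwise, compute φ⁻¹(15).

Both pieces are strictly decreasing (slopes −8 and −5), so each is injective on its own interval.
The left piece maps (−∞, −3) onto (18, ∞); the right piece maps [−3, ∞) onto (−∞, 18].
Since 18 = 18, the images partition ℝ: φ is injective and surjective, hence bijective.
Because the two images are disjoint, no x < −3 has φ(x) = φ(−3), so we compute φ⁻¹(15): 15 lies in (−∞, 18], so solve −5x + 3 = 15: x = (15 − 3)/(−5) = −12/5.

-12/5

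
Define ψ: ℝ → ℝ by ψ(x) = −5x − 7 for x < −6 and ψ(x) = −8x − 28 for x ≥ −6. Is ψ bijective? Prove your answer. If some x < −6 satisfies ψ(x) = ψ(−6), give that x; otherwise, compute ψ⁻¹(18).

Both pieces are strictly decreasing (slopes −5 and −8), so each is injective on its own interval.
The left piece maps (−∞, −6) onto (23, ∞); the right piece maps [−6, ∞) onto (−∞, 20].
The images leave a gap (23 has no preimage), so ψ is not surjective, hence not bijective.
Because the two images are disjoint, no x < −6 has ψ(x) = ψ(−6), so we compute ψ⁻¹(18): 18 lies in (−∞, 20], so solve −8x − 28 = 18: x = (18 + 28)/(−8) = −23/4.

-23/4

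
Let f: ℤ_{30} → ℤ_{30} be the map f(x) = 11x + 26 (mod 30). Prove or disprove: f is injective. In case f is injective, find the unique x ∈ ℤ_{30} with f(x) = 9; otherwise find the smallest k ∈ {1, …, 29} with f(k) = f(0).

23

If f(x_1) = f(x_2), then 11x_1 ≡ 11x_2 (mod 30). Because gcd(11, 30) = 1, we may cancel 11 to get x_1 ≡ x_2 (mod 30).
Thus f is injective.
We now compute 11⁻¹ mod 30 explicitly. Euclid's algorithm: 30 = 2·11 + 8, 11 = 1·8 + 3, 8 = 2·3 + 2, 3 = 1·2 + 1; back-substituting gives 1 = 11·11 − 4·30, so 11⁻¹ ≡ 11 (mod 30).
Since f is injective, we compute f⁻¹(9): solve 11x + 26 ≡ 9 (mod 30), i.e. 11x ≡ 13 (mod 30).
Multiplying by 11⁻¹ = 11 gives x ≡ 11·13 = 143 = 4·30 + 23 ≡ 23 (mod 30).
Check: f(23) = 11·23 + 26 = 279 = 9·30 + 9 ≡ 9 (mod 30).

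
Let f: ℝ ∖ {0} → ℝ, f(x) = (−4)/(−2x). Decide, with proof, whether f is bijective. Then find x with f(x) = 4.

1/2

If f(x) = 0, cross-multiplying gives −2(−4) = 0(−2x), which simplifies to 8 = 0 — false.  So 0 has no preimage and f is not surjective.
Thus f is not bijective.
Solving f(x) = 4: cross-multiplying gives −4 = 4(−2x), which rearranges to 8x = 4, so x = 1/2.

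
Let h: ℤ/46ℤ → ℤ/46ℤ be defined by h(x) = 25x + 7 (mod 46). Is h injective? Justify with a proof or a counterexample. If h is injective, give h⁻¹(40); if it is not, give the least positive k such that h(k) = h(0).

5

Recall that injectivity means: for all a, b in the domain, h(a) = h(b) implies a = b.
If h(a) = h(b), then 25a ≡ 25b (mod 46). Because gcd(25, 46) = 1, we may cancel 25 to get a ≡ b (mod 46).
Hence h is injective.
We now compute 25⁻¹ mod 46 explicitly. Euclid's algorithm: 46 = 1·25 + 21, 25 = 1·21 + 4, 21 = 5·4 + 1; back-substituting gives 1 = 35·25 − 19·46, so 25⁻¹ ≡ 35 (mod 46).
Since h is injective, we compute h⁻¹(40): solve 25x + 7 ≡ 40 (mod 46), i.e. 25x ≡ 33 (mod 46).
Multiplying by 25⁻¹ = 35 gives x ≡ 35·33 = 1155 = 25·46 + 5 ≡ 5 (mod 46).
Check: h(5) = 25·5 + 7 = 132 = 2·46 + 40 ≡ 40 (mod 46).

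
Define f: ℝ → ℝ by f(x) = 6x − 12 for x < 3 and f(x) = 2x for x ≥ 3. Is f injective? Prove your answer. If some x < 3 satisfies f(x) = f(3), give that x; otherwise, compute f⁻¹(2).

7/3

Both pieces are strictly increasing (slopes 6 and 2), so each is injective on its own interval.
The left piece maps (−∞, 3) onto (−∞, 6); the right piece maps [3, ∞) onto [6, ∞).
These images are disjoint, so no value is attained by both pieces. Hence f is injective.
Because the two images are disjoint, no x < 3 has f(x) = f(3), so we compute f⁻¹(2): 2 lies in (−∞, 6), so solve 6x − 12 = 2: x = (2 + 12)/6 = 7/3.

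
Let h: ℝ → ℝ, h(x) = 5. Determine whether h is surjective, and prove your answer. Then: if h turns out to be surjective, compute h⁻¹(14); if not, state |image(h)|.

Recall: surjectivity means every element of the codomain has a preimage under h.
h(x) = 5 for all x, so 6 has no preimage and h is not surjective.
Since h is not surjective, we state |image(h)|: the image of h is {5}, which has 1 element.

1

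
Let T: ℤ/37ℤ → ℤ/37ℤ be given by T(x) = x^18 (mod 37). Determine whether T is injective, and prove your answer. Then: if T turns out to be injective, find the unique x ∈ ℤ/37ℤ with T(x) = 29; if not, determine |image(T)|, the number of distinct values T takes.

3

T(1) = 1^18 = 1.
T(3): Repeated squaring mod 37: 3^1 ≡ 3, 3^2 ≡ 3² = 9, 3^4 ≡ 9² = 81 ≡ 7, 3^8 ≡ 7² = 49 ≡ 12, 3^16 ≡ 12² = 144 ≡ 33. Since 18 = 16 + 2, 3^18 ≡ 33·9: 33·9 = 297 ≡ 1. So 3^18 ≡ 1 (mod 37).
So T(1) = T(3) = 1 while 1 ≠ 3, hence T is not injective.
Since T is not injective, we determine |image(T)|. Computing x^18 mod 37 for each x (by repeated squaring, reducing mod 37 at every step), the values T(0), T(1), …, T(36) are: 0, 1, 36, 1, 1, 36, 36, 1, 36, 1, 1, 1, 1, 36, 36, 36, 1, 36, 36, 36, 36, 1, 36, 36, 36, 1, 1, 1, 1, 36, 1, 36, 36, 1, 1, 36, 1.
The distinct values are {0, 1, 36}; there are 3 of them.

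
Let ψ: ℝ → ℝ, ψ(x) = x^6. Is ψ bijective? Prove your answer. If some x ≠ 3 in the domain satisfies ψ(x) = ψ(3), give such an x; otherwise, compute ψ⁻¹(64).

ψ(3) = 729 = (−3)^6 = ψ(−3) (since 6 is even), with 3 ≠ −3. So ψ is not injective, hence not bijective.
For the follow-up, such an x exists: taking x = −3 ∈ ℝ gives ψ(−3) = 729 = ψ(3) with −3 ≠ 3.

-3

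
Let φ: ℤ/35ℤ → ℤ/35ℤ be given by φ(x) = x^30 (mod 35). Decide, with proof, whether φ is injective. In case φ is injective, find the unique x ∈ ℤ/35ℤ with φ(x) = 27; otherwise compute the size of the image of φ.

φ(2): Repeated squaring mod 35: 2^1 ≡ 2, 2^2 ≡ 2² = 4, 2^4 ≡ 4² = 16, 2^8 ≡ 16² = 256 ≡ 11, 2^16 ≡ 11² = 121 ≡ 16. Since 30 = 16 + 8 + 4 + 2, 2^30 ≡ 16·11·16·4: 16·11 = 176 ≡ 1, then 1·16 = 16, then 16·4 = 64 ≡ 29. So 2^30 ≡ 29 (mod 35).
φ(3): Repeated squaring mod 35: 3^1 ≡ 3, 3^2 ≡ 3² = 9, 3^4 ≡ 9² = 81 ≡ 11, 3^8 ≡ 11² = 121 ≡ 16, 3^16 ≡ 16² = 256 ≡ 11. Since 30 = 16 + 8 + 4 + 2, 3^30 ≡ 11·16·11·9: 11·16 = 176 ≡ 1, then 1·11 = 11, then 11·9 = 99 ≡ 29. So 3^30 ≡ 29 (mod 35).
So φ(2) = φ(3) = 29 while 2 ≠ 3, hence φ is not injective.
Since φ is not injective, we determine |image(φ)|. Computing x^30 mod 35 for each x (by repeated squaring, reducing mod 35 at every step), the values φ(0), φ(1), …, φ(34) are: 0, 1, 29, 29, 1, 15, 1, 14, 29, 1, 15, 1, 29, 29, 21, 15, 1, 29, 29, 1, 15, 21, 29, 29, 1, 15, 1, 29, 14, 1, 15, 1, 29, 29, 1.
The distinct values are {0, 1, 14, 15, 21, 29}; there are 6 of them.

6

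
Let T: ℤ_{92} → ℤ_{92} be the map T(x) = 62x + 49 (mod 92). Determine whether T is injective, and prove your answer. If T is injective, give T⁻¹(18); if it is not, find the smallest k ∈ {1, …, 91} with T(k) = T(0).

By definition, T is injective when T(x_1) = T(x_2) forces x_1 = x_2.
We have gcd(62, 92) = 2 > 1. Taking x_1 = 0 and x_2 = 46: T(0) = 49 and T(46) = 62·46 + 49 = 2901 ≡ 49 (mod 92).
So T(0) = T(46) while 0 ≠ 46, so T is not injective.
Since T is not injective, we find the least positive k with T(k) = T(0): this means 62k ≡ 0 (mod 92), i.e. 92 ∣ 62k. Since gcd(62, 92) = 2, dividing through by 2 this holds exactly when 46 ∣ 31k, and as gcd(31, 46) = 1, exactly when 46 ∣ k.
The smallest positive such k is 46.

46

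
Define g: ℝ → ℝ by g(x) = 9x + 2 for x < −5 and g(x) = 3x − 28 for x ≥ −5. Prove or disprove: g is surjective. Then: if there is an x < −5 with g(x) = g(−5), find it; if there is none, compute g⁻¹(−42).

-14/3

Both pieces are strictly increasing (slopes 9 and 3), so each is injective on its own interval.
The left piece maps (−∞, −5) onto (−∞, −43); the right piece maps [−5, ∞) onto [−43, ∞).
These images together cover ℝ, so g is surjective.
Because the two images are disjoint, no x < −5 has g(x) = g(−5), so we compute g⁻¹(−42): −42 lies in [−43, ∞), so solve 3x − 28 = −42: x = (−42 + 28)/3 = −14/3.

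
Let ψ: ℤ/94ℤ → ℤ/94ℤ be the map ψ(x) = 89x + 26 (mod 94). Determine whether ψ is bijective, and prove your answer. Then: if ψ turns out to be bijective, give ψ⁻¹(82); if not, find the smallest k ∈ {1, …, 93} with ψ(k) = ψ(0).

64

If ψ(x_1) = ψ(x_2), then 89x_1 ≡ 89x_2 (mod 94). Because gcd(89, 94) = 1, we may cancel 89 to get x_1 ≡ x_2 (mod 94).
We now compute 89⁻¹ mod 94 explicitly. Euclid's algorithm: 94 = 1·89 + 5, 89 = 17·5 + 4, 5 = 1·4 + 1; back-substituting gives 1 = 75·89 − 71·94, so 89⁻¹ ≡ 75 (mod 94).
For any y ∈ ℤ/94ℤ, x = 75(y − 26) mod 94 satisfies ψ(x) = 89·75(y − 26) + 26 ≡ y (since 89·75 ≡ 1 mod 94). So every y has a preimage.
So ψ is bijective.
Since ψ is bijective, we find ψ⁻¹(82): we need 89x ≡ 82 − 26 ≡ 56 (mod 94). Using 89⁻¹ = 75: x ≡ 75·56 = 4200 = 44·94 + 64, so x = 64.
Check: ψ(64) = 89·64 + 26 = 5722 = 60·94 + 82 ≡ 82 (mod 94).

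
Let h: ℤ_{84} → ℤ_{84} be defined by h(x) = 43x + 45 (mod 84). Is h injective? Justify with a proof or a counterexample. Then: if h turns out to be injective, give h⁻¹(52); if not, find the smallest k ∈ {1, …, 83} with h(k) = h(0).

49

Recall: h is injective if h(s) = h(t) implies s = t.
Suppose h(s) = h(t) in ℤ_{84}. Then 43s + 45 ≡ 43t + 45 (mod 84), thus 43(s − t) ≡ 0 (mod 84).
Since gcd(43, 84) = 1, 43 is invertible modulo 84, thus s − t ≡ 0 (mod 84), i.e. s = t.
Therefore h is injective.
We now compute 43⁻¹ mod 84 explicitly. Euclid's algorithm: 84 = 1·43 + 41, 43 = 1·41 + 2, 41 = 20·2 + 1; back-substituting gives 1 = 43·43 − 22·84, so 43⁻¹ ≡ 43 (mod 84).
Since h is injective, we compute h⁻¹(52): solve 43x + 45 ≡ 52 (mod 84), i.e. 43x ≡ 7 (mod 84).
Multiplying by 43⁻¹ = 43 gives x ≡ 43·7 = 301 = 3·84 + 49 ≡ 49 (mod 84).
Check: h(49) = 43·49 + 45 = 2152 = 25·84 + 52 ≡ 52 (mod 84).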